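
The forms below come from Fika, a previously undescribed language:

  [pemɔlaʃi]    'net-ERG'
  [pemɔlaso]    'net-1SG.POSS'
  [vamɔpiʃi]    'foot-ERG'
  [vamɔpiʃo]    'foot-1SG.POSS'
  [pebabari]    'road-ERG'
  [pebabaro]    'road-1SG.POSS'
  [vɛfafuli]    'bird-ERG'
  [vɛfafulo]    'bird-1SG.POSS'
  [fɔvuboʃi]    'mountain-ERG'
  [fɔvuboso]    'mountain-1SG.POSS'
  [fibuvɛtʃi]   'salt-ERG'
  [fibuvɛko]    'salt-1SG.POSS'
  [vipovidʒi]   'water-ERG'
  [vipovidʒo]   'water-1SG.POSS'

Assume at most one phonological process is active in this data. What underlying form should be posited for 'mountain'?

The root 'mountain' surfaces as [fɔvuboʃi] and [fɔvuboso], with a stem-final [ʃ] ~ [s] alternation.
The stem 'foot' ([vamɔpiʃi], [vamɔpiʃo]) shows [ʃ] unchanged in both environments, so [ʃ] cannot be basic with [s] derived before the 1SG.POSS suffix.
Therefore /s/ is basic and [ʃ] is derived by palatalization before a front vowel (/k/ and /s/ become palato-alveolar [tʃ] and [ʃ] before a front vowel).

/fɔvubos/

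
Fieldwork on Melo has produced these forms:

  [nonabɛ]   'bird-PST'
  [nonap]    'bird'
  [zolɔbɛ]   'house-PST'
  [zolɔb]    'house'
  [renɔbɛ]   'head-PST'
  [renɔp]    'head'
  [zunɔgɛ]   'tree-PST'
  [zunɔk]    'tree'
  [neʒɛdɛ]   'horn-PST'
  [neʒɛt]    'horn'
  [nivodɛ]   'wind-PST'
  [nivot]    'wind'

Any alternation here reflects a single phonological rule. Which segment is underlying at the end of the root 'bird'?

/p/

The stem for 'bird' ends in [b] in [nonabɛ] but [p] in [nonap].
But 'house' keeps [b] in both environments ([zolɔbɛ], [zolɔb]), so there is no rule changing /b/ to [p] in isolation.
So /p/ is underlying, and a rule of intervocalic voicing — voiceless stops become voiced between vowels — gives [b].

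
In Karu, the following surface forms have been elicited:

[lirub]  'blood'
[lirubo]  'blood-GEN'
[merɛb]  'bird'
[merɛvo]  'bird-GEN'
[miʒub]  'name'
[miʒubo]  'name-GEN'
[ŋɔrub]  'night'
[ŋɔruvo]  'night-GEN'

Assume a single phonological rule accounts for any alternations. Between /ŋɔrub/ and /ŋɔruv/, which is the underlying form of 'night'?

/ŋɔruv/

'night' shows [b] ~ [v] at the end of the stem ([ŋɔrub] vs [ŋɔruvo]).
If /b/ were underlying and a rule turned it into [v] before the GEN suffix, 'blood' would also alternate; but it has [b] in both [lirub] and [lirubo].
The underlying segment must be /v/; voiced fricatives become stops word-finally, yielding [b] there.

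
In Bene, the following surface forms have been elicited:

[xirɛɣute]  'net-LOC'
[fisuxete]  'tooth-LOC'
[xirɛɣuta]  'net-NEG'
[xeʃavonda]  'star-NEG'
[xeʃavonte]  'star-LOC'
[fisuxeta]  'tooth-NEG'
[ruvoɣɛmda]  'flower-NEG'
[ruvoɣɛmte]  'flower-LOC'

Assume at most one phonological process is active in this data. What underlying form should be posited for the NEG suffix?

/-da/

The NEG morpheme has two allomorphs, [-da] and [-ta].
By contrast the LOC suffix keeps its initial [t] throughout — that segment must be underlying.
The NEG suffix is therefore /-da/ underlyingly, with post-vocalic devoicing: voiced stops become voiceless after a vowel.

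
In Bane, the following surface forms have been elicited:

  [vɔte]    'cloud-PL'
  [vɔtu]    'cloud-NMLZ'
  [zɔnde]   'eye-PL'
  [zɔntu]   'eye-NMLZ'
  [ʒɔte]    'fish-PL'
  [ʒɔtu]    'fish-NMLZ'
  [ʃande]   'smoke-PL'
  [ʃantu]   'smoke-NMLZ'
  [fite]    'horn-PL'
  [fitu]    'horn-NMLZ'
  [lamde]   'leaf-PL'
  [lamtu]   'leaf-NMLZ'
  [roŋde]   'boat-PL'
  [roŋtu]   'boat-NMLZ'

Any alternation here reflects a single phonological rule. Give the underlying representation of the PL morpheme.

/-de/

The PL morpheme has two allomorphs, [-de] and [-te].
The NMLZ suffix, which begins with [t], is invariant after every stem; so [t] is not altered by any rule here.
The PL suffix is therefore /-de/ underlyingly, with post-vocalic devoicing: voiced stops become voiceless after a vowel.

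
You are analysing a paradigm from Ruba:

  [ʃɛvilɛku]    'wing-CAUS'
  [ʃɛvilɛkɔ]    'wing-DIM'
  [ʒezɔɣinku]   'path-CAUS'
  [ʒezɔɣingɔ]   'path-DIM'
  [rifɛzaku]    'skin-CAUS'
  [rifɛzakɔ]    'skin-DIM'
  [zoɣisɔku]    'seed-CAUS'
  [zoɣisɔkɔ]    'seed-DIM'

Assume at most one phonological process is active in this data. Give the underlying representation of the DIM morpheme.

The DIM morpheme has two allomorphs, [-gɔ] and [-kɔ].
The CAUS suffix, which begins with [k], is invariant after every stem; so [k] is not altered by any rule here.
The DIM suffix is therefore /-gɔ/ underlyingly, with post-vocalic devoicing: voiced stops become voiceless after a vowel.

/-gɔ/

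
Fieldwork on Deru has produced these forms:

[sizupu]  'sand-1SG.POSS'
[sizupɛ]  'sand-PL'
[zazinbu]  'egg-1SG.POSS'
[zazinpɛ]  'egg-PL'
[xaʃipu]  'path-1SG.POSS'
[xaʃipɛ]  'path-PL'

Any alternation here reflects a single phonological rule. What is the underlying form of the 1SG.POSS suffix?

The 1SG.POSS morpheme has two allomorphs, [-bu] and [-pu].
By contrast the PL suffix keeps its initial [p] throughout — that segment must be underlying.
The 1SG.POSS suffix is therefore /-bu/ underlyingly, with post-vocalic devoicing: voiced stops become voiceless after a vowel.

/-bu/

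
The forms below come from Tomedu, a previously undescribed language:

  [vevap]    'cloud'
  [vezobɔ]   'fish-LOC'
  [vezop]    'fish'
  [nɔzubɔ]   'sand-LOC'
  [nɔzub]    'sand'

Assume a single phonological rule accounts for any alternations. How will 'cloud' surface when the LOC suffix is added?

[vevabɔ]

'fish' shows [b] ~ [p] at the end of the stem ([vezobɔ] vs [vezop]).
If /b/ were underlying and a rule turned it into [p] in isolation, 'sand' would also alternate; but it has [b] in both [nɔzubɔ] and [nɔzub].
Therefore /p/ is basic and [b] is derived by intervocalic voicing (voiceless stops become voiced between vowels).
From [vevap] the stem 'cloud' is /vevap/; between vowels this yields [vevabɔ].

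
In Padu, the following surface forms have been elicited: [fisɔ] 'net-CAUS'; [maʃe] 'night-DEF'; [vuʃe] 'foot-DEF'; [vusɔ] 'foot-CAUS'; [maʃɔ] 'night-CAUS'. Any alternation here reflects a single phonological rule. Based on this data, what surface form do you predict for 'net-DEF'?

In [vuʃe] and [vusɔ] the final segment of 'foot' alternates: [ʃ] ~ [s].
The stem 'night' ([maʃe], [maʃɔ]) shows [ʃ] unchanged in both environments, so [ʃ] cannot be basic with [s] derived before the CAUS suffix.
The underlying segment must be /s/; /s/ becomes palato-alveolar [ʃ] before a front vowel, yielding [ʃ] there.
From [fisɔ] the stem 'net' is /fis/; before a front vowel this yields [fiʃe].

[fiʃe]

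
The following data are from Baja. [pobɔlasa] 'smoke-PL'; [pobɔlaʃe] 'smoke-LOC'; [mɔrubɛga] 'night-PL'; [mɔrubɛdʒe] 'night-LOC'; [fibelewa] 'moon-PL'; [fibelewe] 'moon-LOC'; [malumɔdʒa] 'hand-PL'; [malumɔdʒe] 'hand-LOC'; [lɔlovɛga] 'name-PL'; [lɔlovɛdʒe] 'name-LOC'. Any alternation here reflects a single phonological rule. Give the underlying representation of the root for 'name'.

/lɔlovɛg/

The stem for 'name' ends in [g] in [lɔlovɛga] but [dʒ] in [lɔlovɛdʒe].
If /dʒ/ were underlying and a rule turned it into [g] before the PL suffix, 'hand' would also alternate; but it has [dʒ] in both [malumɔdʒa] and [malumɔdʒe].
Therefore /g/ is basic and [dʒ] is derived by palatalization before a front vowel (/g/ and /s/ become palato-alveolar [dʒ] and [ʃ] before a front vowel).
So 'name' = /lɔlovɛg/.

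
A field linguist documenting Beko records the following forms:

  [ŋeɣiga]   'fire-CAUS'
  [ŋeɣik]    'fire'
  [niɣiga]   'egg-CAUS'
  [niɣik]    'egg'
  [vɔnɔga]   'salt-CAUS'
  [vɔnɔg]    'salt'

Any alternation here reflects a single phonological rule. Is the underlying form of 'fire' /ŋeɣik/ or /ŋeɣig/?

/ŋeɣik/

The stem for 'fire' ends in [g] in [ŋeɣiga] but [k] in [ŋeɣik].
If /g/ were underlying and a rule turned it into [k] in isolation, 'salt' would also alternate; but it has [g] in both [vɔnɔga] and [vɔnɔg].
The alternation reflects intervocalic voicing: voiceless stops become voiced between vowels. /k/ is underlying.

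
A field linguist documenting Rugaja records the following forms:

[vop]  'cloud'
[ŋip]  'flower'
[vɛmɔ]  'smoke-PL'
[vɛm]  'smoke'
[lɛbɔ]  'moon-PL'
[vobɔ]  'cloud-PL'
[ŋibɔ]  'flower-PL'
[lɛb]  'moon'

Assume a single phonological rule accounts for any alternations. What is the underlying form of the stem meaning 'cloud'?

/vop/

In [vop] and [vobɔ] the final segment of 'cloud' alternates: [p] ~ [b].
But 'moon' keeps [b] in both environments ([lɛb], [lɛbɔ]), so there is no rule changing /b/ to [p] in isolation.
Therefore /p/ is basic and [b] is derived by intervocalic voicing (voiceless stops become voiced between vowels).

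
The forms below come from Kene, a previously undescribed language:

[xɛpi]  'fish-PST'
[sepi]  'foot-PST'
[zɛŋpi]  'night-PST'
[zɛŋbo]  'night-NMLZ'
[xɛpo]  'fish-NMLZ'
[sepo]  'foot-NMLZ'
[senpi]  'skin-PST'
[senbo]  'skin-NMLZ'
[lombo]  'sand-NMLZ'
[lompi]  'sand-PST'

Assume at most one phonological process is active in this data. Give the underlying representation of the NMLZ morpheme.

The NMLZ morpheme has two allomorphs, [-bo] and [-po].
The PST suffix, which begins with [p], is invariant after every stem; so [p] is not altered by any rule here.
The NMLZ suffix is therefore /-bo/ underlyingly, with post-vocalic devoicing: voiced stops become voiceless after a vowel.

/-bo/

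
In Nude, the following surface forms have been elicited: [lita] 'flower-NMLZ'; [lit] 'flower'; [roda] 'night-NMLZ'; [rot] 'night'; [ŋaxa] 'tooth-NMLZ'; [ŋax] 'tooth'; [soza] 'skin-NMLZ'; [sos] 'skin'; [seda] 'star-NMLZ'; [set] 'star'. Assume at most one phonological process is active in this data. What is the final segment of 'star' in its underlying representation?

/d/

'star' shows [d] ~ [t] at the end of the stem ([seda] vs [set]).
If /t/ were underlying and a rule turned it into [d] before the NMLZ suffix, 'flower' would also alternate; but it has [t] in both [lita] and [lit].
So /d/ is underlying, and a rule of word-final obstruent devoicing — voiced obstruents become voiceless word-finally — gives [t].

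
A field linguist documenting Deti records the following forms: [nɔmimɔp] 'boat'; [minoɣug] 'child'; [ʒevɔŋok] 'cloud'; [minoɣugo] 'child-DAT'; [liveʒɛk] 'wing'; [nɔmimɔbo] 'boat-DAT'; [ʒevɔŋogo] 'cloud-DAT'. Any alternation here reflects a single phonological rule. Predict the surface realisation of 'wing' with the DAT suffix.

[liveʒɛgo]

In [ʒevɔŋogo] and [ʒevɔŋok] the final segment of 'cloud' alternates: [g] ~ [k].
The stem 'child' ([minoɣugo], [minoɣug]) shows [g] unchanged in both environments, so [g] cannot be basic with [k] derived in isolation.
The underlying segment must be /k/; voiceless stops become voiced between vowels, yielding [g] there.
From [liveʒɛk] the stem 'wing' is /liveʒɛk/; between vowels this yields [liveʒɛgo].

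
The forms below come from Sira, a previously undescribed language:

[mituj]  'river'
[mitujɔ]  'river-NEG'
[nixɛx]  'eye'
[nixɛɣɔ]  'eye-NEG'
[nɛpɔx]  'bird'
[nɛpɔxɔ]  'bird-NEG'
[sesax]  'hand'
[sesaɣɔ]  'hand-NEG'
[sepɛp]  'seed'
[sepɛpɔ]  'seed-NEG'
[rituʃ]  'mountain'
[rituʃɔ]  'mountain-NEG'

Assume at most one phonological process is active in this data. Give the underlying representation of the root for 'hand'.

/sesaɣ/

The root 'hand' surfaces as [sesax] and [sesaɣɔ], with a stem-final [x] ~ [ɣ] alternation.
But 'bird' keeps [x] in both environments ([nɛpɔx], [nɛpɔxɔ]), so there is no rule changing /x/ to [ɣ] before the NEG suffix.
The underlying segment must be /ɣ/; voiced obstruents become voiceless word-finally, yielding [x] there.
So 'hand' = /sesaɣ/.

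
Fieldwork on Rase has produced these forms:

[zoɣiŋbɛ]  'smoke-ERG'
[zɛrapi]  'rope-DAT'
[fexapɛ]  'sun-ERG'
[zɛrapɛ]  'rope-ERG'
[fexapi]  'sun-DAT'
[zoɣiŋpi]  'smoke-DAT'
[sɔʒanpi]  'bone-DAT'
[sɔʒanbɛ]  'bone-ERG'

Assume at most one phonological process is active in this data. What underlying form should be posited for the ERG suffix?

The ERG suffix surfaces as [-bɛ] and [-pɛ], depending on the final segment of the stem.
By contrast the DAT suffix keeps its initial [p] throughout — that segment must be underlying.
So the underlying form is /-bɛ/, and voiced stops become voiceless after a vowel.

/-bɛ/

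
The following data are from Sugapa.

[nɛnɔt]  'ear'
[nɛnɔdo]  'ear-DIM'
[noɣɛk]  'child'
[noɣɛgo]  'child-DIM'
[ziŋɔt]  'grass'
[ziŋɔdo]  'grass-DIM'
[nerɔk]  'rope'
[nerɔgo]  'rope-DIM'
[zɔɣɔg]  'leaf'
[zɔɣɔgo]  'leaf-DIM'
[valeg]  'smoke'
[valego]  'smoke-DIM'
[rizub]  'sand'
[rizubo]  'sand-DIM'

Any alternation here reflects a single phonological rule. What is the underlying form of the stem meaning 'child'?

/noɣɛk/

The root 'child' surfaces as [noɣɛk] and [noɣɛgo], with a stem-final [k] ~ [g] alternation.
If /g/ were underlying and a rule turned it into [k] in isolation, 'smoke' would also alternate; but it has [g] in both [valeg] and [valego].
The underlying segment must be /k/; voiceless stops become voiced between vowels, yielding [g] there.
So 'child' = /noɣɛk/.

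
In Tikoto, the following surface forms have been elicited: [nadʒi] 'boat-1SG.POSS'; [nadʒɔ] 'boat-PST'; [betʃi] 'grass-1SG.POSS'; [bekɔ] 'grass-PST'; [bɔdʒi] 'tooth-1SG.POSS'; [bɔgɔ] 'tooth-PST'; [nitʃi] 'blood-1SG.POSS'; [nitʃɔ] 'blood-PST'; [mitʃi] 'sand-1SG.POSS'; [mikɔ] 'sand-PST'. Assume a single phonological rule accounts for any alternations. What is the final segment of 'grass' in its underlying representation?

/k/

'grass' shows [tʃ] ~ [k] at the end of the stem ([betʃi] vs [bekɔ]).
But 'blood' keeps [tʃ] in both environments ([nitʃi], [nitʃɔ]), so there is no rule changing /tʃ/ to [k] before the PST suffix.
So /k/ is underlying, and a rule of palatalization before a front vowel — /k/ and /g/ become palato-alveolar [tʃ] and [dʒ] before a front vowel — gives [tʃ].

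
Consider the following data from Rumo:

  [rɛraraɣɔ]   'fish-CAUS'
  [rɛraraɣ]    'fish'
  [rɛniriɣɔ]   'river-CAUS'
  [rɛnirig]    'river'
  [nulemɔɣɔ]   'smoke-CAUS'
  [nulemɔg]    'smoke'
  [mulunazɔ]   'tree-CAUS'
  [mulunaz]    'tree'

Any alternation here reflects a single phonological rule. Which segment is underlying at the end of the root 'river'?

/g/

The stem for 'river' ends in [ɣ] in [rɛniriɣɔ] but [g] in [rɛnirig].
Compare 'fish', with invariant [ɣ] in [rɛraraɣɔ] and [rɛraraɣ]: an analysis with underlying /ɣ/ and a rule producing [g] in isolation would wrongly predict alternation here too.
The underlying segment must be /g/; voiced stops become fricatives between vowels, yielding [ɣ] there.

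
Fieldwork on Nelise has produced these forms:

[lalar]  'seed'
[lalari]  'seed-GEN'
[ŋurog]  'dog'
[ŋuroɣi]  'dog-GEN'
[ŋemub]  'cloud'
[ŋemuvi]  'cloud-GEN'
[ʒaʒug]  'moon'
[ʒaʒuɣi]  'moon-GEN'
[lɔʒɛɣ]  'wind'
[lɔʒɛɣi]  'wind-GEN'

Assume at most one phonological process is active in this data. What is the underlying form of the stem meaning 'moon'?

The stem for 'moon' ends in [g] in [ʒaʒug] but [ɣ] in [ʒaʒuɣi].
The stem 'wind' ([lɔʒɛɣ], [lɔʒɛɣi]) shows [ɣ] unchanged in both environments, so [ɣ] cannot be basic with [g] derived in isolation.
So /g/ is underlying, and a rule of intervocalic spirantization — voiced stops become fricatives between vowels — gives [ɣ].

/ʒaʒug/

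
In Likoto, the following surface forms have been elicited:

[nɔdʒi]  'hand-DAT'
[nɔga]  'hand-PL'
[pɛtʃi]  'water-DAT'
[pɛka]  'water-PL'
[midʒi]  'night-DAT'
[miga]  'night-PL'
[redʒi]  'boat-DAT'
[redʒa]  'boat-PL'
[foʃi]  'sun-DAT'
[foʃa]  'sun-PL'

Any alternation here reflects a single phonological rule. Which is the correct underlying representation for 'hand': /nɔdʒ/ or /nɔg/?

/nɔg/

The root 'hand' surfaces as [nɔdʒi] and [nɔga], with a stem-final [dʒ] ~ [g] alternation.
But 'boat' keeps [dʒ] in both environments ([redʒi], [redʒa]), so there is no rule changing /dʒ/ to [g] before the PL suffix.
The alternation reflects palatalization before a front vowel: /k/ and /g/ become palato-alveolar [tʃ] and [dʒ] before a front vowel. /g/ is underlying.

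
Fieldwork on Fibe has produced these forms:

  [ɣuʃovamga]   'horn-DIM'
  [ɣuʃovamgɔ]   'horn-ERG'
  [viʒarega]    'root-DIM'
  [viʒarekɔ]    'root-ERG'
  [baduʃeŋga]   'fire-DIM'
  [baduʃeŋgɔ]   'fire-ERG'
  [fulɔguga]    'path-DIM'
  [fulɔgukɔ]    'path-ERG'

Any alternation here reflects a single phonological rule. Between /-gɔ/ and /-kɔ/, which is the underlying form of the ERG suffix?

/-kɔ/

The ERG suffix surfaces as [-gɔ] and [-kɔ], depending on the final segment of the stem.
By contrast the DIM suffix keeps its initial [g] throughout — that segment must be underlying.
The ERG suffix is therefore /-kɔ/ underlyingly, with post-nasal voicing: voiceless stops become voiced after a nasal.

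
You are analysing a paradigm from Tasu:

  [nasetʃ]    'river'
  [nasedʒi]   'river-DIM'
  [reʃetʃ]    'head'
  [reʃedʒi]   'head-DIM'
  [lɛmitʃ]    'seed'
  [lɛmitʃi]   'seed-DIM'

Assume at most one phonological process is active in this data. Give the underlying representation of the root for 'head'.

In [reʃetʃ] and [reʃedʒi] the final segment of 'head' alternates: [tʃ] ~ [dʒ].
If /tʃ/ were underlying and a rule turned it into [dʒ] before the DIM suffix, 'seed' would also alternate; but it has [tʃ] in both [lɛmitʃ] and [lɛmitʃi].
The alternation reflects word-final obstruent devoicing: voiced obstruents become voiceless word-finally. /dʒ/ is underlying.
The underlying form of 'head' is therefore /reʃedʒ/.

/reʃedʒ/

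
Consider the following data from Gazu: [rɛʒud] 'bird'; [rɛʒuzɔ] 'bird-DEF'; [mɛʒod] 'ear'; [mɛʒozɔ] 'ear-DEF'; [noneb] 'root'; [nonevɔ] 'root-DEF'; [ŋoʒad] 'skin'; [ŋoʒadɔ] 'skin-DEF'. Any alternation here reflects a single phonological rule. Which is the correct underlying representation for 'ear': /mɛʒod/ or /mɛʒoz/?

'ear' shows [d] ~ [z] at the end of the stem ([mɛʒod] vs [mɛʒozɔ]).
But 'skin' keeps [d] in both environments ([ŋoʒad], [ŋoʒadɔ]), so there is no rule changing /d/ to [z] before the DEF suffix.
The alternation reflects word-final hardening: voiced fricatives become stops word-finally. /z/ is underlying.

/mɛʒoz/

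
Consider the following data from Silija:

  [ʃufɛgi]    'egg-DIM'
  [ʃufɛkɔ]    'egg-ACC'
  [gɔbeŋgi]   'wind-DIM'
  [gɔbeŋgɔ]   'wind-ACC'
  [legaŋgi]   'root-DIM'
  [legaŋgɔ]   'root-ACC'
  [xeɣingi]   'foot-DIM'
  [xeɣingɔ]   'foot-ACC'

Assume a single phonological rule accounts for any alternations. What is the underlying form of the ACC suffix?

The ACC suffix surfaces as [-gɔ] and [-kɔ], depending on the final segment of the stem.
By contrast the DIM suffix keeps its initial [g] throughout — that segment must be underlying.
The ACC suffix is therefore /-kɔ/ underlyingly, with post-nasal voicing: voiceless stops become voiced after a nasal.

/-kɔ/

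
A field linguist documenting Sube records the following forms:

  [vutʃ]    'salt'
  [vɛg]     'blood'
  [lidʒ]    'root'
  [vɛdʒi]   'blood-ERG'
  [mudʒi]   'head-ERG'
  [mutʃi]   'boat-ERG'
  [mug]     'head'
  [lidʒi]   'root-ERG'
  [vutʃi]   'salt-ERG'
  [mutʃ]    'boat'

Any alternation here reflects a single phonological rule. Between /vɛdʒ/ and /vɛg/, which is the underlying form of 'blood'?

/vɛg/

'blood' shows [dʒ] ~ [g] at the end of the stem ([vɛdʒi] vs [vɛg]).
But 'root' keeps [dʒ] in both environments ([lidʒi], [lidʒ]), so there is no rule changing /dʒ/ to [g] in isolation.
The alternation reflects palatalization before a front vowel: /g/ becomes palato-alveolar [dʒ] before a front vowel. /g/ is underlying.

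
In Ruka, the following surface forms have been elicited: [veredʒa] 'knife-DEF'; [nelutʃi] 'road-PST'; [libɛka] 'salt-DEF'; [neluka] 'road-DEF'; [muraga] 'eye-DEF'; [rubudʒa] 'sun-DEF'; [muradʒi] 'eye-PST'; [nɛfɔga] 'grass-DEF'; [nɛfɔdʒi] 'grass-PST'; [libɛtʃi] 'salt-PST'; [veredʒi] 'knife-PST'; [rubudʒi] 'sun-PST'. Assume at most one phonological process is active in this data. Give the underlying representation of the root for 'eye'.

In [muraga] and [muradʒi] the final segment of 'eye' alternates: [g] ~ [dʒ].
Compare 'sun', with invariant [dʒ] in [rubudʒa] and [rubudʒi]: an analysis with underlying /dʒ/ and a rule producing [g] before the DEF suffix would wrongly predict alternation here too.
So /g/ is underlying, and a rule of palatalization before a front vowel — /k/ and /g/ become palato-alveolar [tʃ] and [dʒ] before a front vowel — gives [dʒ].
So 'eye' = /murag/.

/murag/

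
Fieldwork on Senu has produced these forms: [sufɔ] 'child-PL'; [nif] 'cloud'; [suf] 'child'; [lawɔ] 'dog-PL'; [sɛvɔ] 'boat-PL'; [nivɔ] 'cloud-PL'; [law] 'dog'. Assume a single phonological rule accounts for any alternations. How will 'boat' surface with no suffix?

[sɛf]

The stem for 'cloud' ends in [v] in [nivɔ] but [f] in [nif].
Compare 'child', with invariant [f] in [sufɔ] and [suf]: an analysis with underlying /f/ and a rule producing [v] before the PL suffix would wrongly predict alternation here too.
The underlying segment must be /v/; voiced obstruents become voiceless word-finally, yielding [f] there.
From [sɛvɔ] the stem 'boat' is /sɛv/; word-finally this yields [sɛf].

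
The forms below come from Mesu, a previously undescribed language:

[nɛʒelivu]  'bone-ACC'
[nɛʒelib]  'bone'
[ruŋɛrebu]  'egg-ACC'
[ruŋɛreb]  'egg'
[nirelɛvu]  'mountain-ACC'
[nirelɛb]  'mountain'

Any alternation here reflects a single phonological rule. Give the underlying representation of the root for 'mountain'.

/nirelɛv/

'mountain' shows [v] ~ [b] at the end of the stem ([nirelɛvu] vs [nirelɛb]).
If /b/ were underlying and a rule turned it into [v] before the ACC suffix, 'egg' would also alternate; but it has [b] in both [ruŋɛrebu] and [ruŋɛreb].
The underlying segment must be /v/; voiced fricatives become stops word-finally, yielding [b] there.
The underlying form of 'mountain' is therefore /nirelɛv/.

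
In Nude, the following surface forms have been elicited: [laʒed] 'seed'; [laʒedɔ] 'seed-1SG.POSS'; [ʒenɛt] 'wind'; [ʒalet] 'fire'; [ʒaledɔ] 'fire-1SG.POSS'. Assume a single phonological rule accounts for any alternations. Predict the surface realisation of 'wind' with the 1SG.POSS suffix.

[ʒenɛdɔ]

'fire' shows [t] ~ [d] at the end of the stem ([ʒalet] vs [ʒaledɔ]).
Compare 'seed', with invariant [d] in [laʒed] and [laʒedɔ]: an analysis with underlying /d/ and a rule producing [t] in isolation would wrongly predict alternation here too.
So /t/ is underlying, and a rule of intervocalic voicing — voiceless stops become voiced between vowels — gives [d].
The one attested form of 'wind', [ʒenɛt], shows underlying /ʒenɛt/. Applying the same rule between vowels gives [ʒenɛdɔ].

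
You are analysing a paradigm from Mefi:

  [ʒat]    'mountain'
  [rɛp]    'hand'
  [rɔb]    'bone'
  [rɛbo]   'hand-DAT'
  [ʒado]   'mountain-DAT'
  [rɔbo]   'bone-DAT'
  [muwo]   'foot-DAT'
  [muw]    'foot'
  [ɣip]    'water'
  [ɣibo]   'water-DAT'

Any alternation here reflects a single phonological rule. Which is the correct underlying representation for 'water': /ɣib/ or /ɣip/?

/ɣip/

The stem for 'water' ends in [p] in [ɣip] but [b] in [ɣibo].
The stem 'bone' ([rɔb], [rɔbo]) shows [b] unchanged in both environments, so [b] cannot be basic with [p] derived in isolation.
The underlying segment must be /p/; voiceless stops become voiced between vowels, yielding [b] there.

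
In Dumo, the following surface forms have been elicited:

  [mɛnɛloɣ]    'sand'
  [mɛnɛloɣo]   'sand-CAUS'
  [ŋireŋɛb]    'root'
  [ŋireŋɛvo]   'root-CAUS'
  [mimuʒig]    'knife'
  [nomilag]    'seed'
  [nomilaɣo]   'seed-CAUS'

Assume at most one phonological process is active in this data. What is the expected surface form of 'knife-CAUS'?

The stem for 'seed' ends in [g] in [nomilag] but [ɣ] in [nomilaɣo].
The stem 'sand' ([mɛnɛloɣ], [mɛnɛloɣo]) shows [ɣ] unchanged in both environments, so [ɣ] cannot be basic with [g] derived in isolation.
The alternation reflects intervocalic spirantization: voiced stops become fricatives between vowels. /g/ is underlying.
From [mimuʒig] the stem 'knife' is /mimuʒig/; between vowels this yields [mimuʒiɣo].

[mimuʒiɣo]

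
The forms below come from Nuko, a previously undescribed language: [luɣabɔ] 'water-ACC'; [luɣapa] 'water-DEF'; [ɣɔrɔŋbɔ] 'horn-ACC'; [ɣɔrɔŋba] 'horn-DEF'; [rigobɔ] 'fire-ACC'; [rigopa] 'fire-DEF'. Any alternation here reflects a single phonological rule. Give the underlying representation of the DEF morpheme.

/-pa/

The DEF suffix surfaces as [-ba] and [-pa], depending on the final segment of the stem.
The ACC suffix, which begins with [b], is invariant after every stem; so [b] is not altered by any rule here.
So the underlying form is /-pa/, and voiceless stops become voiced after a nasal.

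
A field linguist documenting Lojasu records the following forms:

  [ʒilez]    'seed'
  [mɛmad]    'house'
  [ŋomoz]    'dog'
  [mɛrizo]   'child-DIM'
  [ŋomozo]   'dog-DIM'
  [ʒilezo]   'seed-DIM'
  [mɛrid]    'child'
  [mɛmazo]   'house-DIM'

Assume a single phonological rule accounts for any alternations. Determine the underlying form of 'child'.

'child' shows [z] ~ [d] at the end of the stem ([mɛrizo] vs [mɛrid]).
But 'dog' keeps [z] in both environments ([ŋomozo], [ŋomoz]), so there is no rule changing /z/ to [d] in isolation.
Therefore /d/ is basic and [z] is derived by intervocalic spirantization (voiced stops become fricatives between vowels).

/mɛrid/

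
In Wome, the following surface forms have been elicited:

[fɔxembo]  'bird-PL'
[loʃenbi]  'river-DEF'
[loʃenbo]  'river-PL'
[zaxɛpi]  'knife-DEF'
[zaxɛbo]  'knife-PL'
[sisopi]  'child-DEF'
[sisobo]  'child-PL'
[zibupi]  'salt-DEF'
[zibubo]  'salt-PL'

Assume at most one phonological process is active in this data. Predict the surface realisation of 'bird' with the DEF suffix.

The DEF suffix surfaces as [-bi] and [-pi], depending on the final segment of the stem.
By contrast the PL suffix keeps its initial [b] throughout — that segment must be underlying.
The DEF suffix is therefore /-pi/ underlyingly, with post-nasal voicing: voiceless stops become voiced after a nasal.
After 'bird', which ends in a nasal, the suffix surfaces as [-bi], giving [fɔxembi].

[fɔxembi]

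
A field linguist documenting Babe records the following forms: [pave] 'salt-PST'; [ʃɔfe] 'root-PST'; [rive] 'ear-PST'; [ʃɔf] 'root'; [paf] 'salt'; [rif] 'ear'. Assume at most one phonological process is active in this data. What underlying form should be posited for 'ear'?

/riv/

The root 'ear' surfaces as [rive] and [rif], with a stem-final [v] ~ [f] alternation.
Compare 'root', with invariant [f] in [ʃɔfe] and [ʃɔf]: an analysis with underlying /f/ and a rule producing [v] before the PST suffix would wrongly predict alternation here too.
The alternation reflects word-final obstruent devoicing: voiced obstruents become voiceless word-finally. /v/ is underlying.
The underlying form of 'ear' is therefore /riv/.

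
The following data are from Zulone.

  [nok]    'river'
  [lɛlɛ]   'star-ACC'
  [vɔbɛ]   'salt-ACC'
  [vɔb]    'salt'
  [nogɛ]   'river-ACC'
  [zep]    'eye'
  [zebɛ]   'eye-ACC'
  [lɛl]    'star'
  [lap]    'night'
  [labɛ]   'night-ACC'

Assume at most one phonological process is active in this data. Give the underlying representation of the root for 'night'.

/lap/

In [lap] and [labɛ] the final segment of 'night' alternates: [p] ~ [b].
But 'salt' keeps [b] in both environments ([vɔb], [vɔbɛ]), so there is no rule changing /b/ to [p] in isolation.
The alternation reflects intervocalic voicing: voiceless stops become voiced between vowels. /p/ is underlying.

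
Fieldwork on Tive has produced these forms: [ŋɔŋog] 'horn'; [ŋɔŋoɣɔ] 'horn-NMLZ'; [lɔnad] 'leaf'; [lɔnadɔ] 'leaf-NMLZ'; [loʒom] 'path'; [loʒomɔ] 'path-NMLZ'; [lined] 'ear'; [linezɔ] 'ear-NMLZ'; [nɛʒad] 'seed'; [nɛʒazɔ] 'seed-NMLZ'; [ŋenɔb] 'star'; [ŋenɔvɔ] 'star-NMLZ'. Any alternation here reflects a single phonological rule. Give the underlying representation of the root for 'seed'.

/nɛʒaz/

In [nɛʒad] and [nɛʒazɔ] the final segment of 'seed' alternates: [d] ~ [z].
The stem 'leaf' ([lɔnad], [lɔnadɔ]) shows [d] unchanged in both environments, so [d] cannot be basic with [z] derived before the NMLZ suffix.
Therefore /z/ is basic and [d] is derived by word-final hardening (voiced fricatives become stops word-finally).
So 'seed' = /nɛʒaz/.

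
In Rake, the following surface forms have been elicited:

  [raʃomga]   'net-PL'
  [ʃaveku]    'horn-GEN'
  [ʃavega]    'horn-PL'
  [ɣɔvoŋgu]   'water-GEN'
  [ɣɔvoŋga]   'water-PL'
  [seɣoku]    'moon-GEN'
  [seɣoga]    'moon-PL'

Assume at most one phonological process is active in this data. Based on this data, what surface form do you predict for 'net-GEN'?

The GEN suffix surfaces as [-gu] and [-ku], depending on the final segment of the stem.
The PL suffix, which begins with [g], is invariant after every stem; so [g] is not altered by any rule here.
So the underlying form is /-ku/, and voiceless stops become voiced after a nasal.
After 'net', which ends in a nasal, the suffix surfaces as [-gu], giving [raʃomgu].

[raʃomgu]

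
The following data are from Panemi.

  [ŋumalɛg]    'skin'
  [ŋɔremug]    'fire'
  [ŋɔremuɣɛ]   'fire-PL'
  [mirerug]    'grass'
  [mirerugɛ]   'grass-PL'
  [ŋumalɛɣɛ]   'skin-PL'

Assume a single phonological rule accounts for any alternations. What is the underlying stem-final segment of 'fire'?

In [ŋɔremug] and [ŋɔremuɣɛ] the final segment of 'fire' alternates: [g] ~ [ɣ].
The stem 'grass' ([mirerug], [mirerugɛ]) shows [g] unchanged in both environments, so [g] cannot be basic with [ɣ] derived before the PL suffix.
Therefore /ɣ/ is basic and [g] is derived by word-final hardening (voiced fricatives become stops word-finally).

/ɣ/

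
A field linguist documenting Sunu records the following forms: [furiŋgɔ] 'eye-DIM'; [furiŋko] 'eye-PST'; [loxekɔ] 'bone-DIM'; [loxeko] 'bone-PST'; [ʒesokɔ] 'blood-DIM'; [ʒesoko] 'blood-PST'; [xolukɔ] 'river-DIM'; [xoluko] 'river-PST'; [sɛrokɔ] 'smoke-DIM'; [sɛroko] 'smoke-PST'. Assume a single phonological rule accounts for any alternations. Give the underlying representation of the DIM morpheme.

The DIM morpheme has two allomorphs, [-gɔ] and [-kɔ].
The PST suffix, which begins with [k], is invariant after every stem; so [k] is not altered by any rule here.
So the underlying form is /-gɔ/, and voiced stops become voiceless after a vowel.

/-gɔ/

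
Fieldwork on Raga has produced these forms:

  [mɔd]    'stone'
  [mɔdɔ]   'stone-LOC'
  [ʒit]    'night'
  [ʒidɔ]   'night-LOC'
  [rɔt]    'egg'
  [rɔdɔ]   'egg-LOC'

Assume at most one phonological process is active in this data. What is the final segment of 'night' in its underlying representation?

/t/

'night' shows [t] ~ [d] at the end of the stem ([ʒit] vs [ʒidɔ]).
If /d/ were underlying and a rule turned it into [t] in isolation, 'stone' would also alternate; but it has [d] in both [mɔd] and [mɔdɔ].
The underlying segment must be /t/; voiceless stops become voiced between vowels, yielding [d] there.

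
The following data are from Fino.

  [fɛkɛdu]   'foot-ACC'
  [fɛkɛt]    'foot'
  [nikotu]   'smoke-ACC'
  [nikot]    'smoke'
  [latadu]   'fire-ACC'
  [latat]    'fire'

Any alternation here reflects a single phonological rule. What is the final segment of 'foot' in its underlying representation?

The root 'foot' surfaces as [fɛkɛdu] and [fɛkɛt], with a stem-final [d] ~ [t] alternation.
Compare 'smoke', with invariant [t] in [nikotu] and [nikot]: an analysis with underlying /t/ and a rule producing [d] before the ACC suffix would wrongly predict alternation here too.
So /d/ is underlying, and a rule of word-final obstruent devoicing — voiced obstruents become voiceless word-finally — gives [t].

/d/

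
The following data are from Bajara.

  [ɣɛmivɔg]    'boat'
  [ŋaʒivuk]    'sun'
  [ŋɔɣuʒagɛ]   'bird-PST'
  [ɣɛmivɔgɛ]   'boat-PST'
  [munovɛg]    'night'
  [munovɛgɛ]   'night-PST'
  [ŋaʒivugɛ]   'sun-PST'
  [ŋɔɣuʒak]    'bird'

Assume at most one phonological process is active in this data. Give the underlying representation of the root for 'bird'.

The stem for 'bird' ends in [k] in [ŋɔɣuʒak] but [g] in [ŋɔɣuʒagɛ].
Compare 'night', with invariant [g] in [munovɛg] and [munovɛgɛ]: an analysis with underlying /g/ and a rule producing [k] in isolation would wrongly predict alternation here too.
Therefore /k/ is basic and [g] is derived by intervocalic voicing (voiceless stops become voiced between vowels).
So 'bird' = /ŋɔɣuʒak/.

/ŋɔɣuʒak/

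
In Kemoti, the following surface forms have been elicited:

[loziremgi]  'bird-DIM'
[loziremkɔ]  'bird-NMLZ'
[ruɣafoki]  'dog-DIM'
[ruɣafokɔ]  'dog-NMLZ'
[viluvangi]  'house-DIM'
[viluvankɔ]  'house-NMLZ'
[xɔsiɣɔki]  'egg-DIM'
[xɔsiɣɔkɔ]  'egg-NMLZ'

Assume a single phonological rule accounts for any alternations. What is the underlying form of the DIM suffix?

/-gi/

The DIM suffix surfaces as [-gi] and [-ki], depending on the final segment of the stem.
The NMLZ suffix, which begins with [k], is invariant after every stem; so [k] is not altered by any rule here.
The DIM suffix is therefore /-gi/ underlyingly, with post-vocalic devoicing: voiced stops become voiceless after a vowel.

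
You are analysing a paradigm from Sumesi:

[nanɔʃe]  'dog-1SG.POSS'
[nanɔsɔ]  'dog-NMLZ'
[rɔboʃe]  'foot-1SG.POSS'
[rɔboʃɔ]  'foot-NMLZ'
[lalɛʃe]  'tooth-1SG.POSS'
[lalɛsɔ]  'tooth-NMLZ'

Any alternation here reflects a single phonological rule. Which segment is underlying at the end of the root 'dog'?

'dog' shows [ʃ] ~ [s] at the end of the stem ([nanɔʃe] vs [nanɔsɔ]).
If /ʃ/ were underlying and a rule turned it into [s] before the NMLZ suffix, 'foot' would also alternate; but it has [ʃ] in both [rɔboʃe] and [rɔboʃɔ].
So /s/ is underlying, and a rule of palatalization before a front vowel — /s/ becomes palato-alveolar [ʃ] before a front vowel — gives [ʃ].

/s/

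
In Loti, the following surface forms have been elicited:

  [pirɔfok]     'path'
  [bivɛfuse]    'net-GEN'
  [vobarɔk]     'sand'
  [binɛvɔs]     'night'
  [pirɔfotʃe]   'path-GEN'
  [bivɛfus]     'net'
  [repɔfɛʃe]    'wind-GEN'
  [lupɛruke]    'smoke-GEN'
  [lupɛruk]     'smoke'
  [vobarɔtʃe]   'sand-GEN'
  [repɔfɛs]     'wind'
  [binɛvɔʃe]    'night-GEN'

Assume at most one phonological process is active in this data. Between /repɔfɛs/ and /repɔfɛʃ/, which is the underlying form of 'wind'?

The stem for 'wind' ends in [ʃ] in [repɔfɛʃe] but [s] in [repɔfɛs].
But 'net' keeps [s] in both environments ([bivɛfuse], [bivɛfus]), so there is no rule changing /s/ to [ʃ] before the GEN suffix.
So /ʃ/ is underlying, and a rule of depalatalization — palato-alveolar /tʃ/ and /ʃ/ become [k] and [s] when no front vowel follows — gives [s].

/repɔfɛʃ/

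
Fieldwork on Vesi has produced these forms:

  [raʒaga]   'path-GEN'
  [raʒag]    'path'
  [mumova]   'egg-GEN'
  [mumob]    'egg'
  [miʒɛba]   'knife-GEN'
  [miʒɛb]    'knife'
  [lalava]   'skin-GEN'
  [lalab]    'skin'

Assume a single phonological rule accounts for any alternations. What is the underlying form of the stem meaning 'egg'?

The stem for 'egg' ends in [v] in [mumova] but [b] in [mumob].
The stem 'knife' ([miʒɛba], [miʒɛb]) shows [b] unchanged in both environments, so [b] cannot be basic with [v] derived before the GEN suffix.
Therefore /v/ is basic and [b] is derived by word-final hardening (voiced fricatives become stops word-finally).

/mumov/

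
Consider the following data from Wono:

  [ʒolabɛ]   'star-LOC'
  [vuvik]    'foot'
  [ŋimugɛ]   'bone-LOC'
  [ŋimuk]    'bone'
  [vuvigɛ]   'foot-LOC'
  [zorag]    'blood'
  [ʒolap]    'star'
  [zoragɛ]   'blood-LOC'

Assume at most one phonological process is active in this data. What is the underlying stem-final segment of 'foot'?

/k/

The stem for 'foot' ends in [g] in [vuvigɛ] but [k] in [vuvik].
But 'blood' keeps [g] in both environments ([zoragɛ], [zorag]), so there is no rule changing /g/ to [k] in isolation.
The alternation reflects intervocalic voicing: voiceless stops become voiced between vowels. /k/ is underlying.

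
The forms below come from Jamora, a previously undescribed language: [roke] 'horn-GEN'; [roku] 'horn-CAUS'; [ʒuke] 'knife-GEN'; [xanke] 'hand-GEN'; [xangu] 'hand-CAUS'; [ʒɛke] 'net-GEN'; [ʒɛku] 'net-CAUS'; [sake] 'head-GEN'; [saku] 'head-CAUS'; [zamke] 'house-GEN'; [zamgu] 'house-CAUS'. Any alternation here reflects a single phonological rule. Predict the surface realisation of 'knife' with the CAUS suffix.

The CAUS suffix surfaces as [-gu] and [-ku], depending on the final segment of the stem.
The GEN suffix, which begins with [k], is invariant after every stem; so [k] is not altered by any rule here.
So the underlying form is /-gu/, and voiced stops become voiceless after a vowel.
After 'knife', which ends in a vowel, the suffix surfaces as [-ku], giving [ʒuku].

[ʒuku]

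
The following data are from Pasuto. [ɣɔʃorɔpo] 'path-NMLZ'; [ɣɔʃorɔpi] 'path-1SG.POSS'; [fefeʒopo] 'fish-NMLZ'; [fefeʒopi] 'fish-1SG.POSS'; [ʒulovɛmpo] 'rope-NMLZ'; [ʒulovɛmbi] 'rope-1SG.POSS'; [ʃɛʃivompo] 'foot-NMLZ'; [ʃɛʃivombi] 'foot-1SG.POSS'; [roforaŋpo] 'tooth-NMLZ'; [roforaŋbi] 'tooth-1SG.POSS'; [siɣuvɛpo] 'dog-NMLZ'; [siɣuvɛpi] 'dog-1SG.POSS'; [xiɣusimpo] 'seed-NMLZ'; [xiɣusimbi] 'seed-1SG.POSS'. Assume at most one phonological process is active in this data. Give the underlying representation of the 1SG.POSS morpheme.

The 1SG.POSS morpheme has two allomorphs, [-bi] and [-pi].
The NMLZ suffix, which begins with [p], is invariant after every stem; so [p] is not altered by any rule here.
The 1SG.POSS suffix is therefore /-bi/ underlyingly, with post-vocalic devoicing: voiced stops become voiceless after a vowel.

/-bi/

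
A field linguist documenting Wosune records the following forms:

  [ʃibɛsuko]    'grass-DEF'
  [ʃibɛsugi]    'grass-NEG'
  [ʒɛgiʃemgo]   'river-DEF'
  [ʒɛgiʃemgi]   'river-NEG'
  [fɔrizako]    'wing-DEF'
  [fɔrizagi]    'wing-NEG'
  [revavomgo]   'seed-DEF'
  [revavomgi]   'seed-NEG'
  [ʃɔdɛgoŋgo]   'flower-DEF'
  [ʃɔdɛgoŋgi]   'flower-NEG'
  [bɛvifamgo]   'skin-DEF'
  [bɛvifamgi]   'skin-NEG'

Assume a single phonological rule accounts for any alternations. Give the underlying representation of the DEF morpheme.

The DEF morpheme has two allomorphs, [-go] and [-ko].
The NEG suffix, which begins with [g], is invariant after every stem; so [g] is not altered by any rule here.
The DEF suffix is therefore /-ko/ underlyingly, with post-nasal voicing: voiceless stops become voiced after a nasal.

/-ko/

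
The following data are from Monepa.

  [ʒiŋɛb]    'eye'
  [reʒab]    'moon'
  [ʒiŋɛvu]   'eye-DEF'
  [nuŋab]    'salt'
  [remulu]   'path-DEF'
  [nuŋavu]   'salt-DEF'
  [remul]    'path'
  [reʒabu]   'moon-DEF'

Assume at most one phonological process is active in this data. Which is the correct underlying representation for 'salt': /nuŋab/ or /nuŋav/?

In [nuŋavu] and [nuŋab] the final segment of 'salt' alternates: [v] ~ [b].
But 'moon' keeps [b] in both environments ([reʒabu], [reʒab]), so there is no rule changing /b/ to [v] before the DEF suffix.
The underlying segment must be /v/; voiced fricatives become stops word-finally, yielding [b] there.

/nuŋav/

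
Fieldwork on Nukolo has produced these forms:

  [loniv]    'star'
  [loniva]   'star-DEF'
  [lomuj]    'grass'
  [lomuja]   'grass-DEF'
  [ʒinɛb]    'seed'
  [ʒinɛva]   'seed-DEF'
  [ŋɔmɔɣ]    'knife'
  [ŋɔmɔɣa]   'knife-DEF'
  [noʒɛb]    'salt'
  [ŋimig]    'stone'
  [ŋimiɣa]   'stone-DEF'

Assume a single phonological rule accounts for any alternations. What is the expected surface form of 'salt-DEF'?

[noʒɛva]

In [ʒinɛb] and [ʒinɛva] the final segment of 'seed' alternates: [b] ~ [v].
Compare 'star', with invariant [v] in [loniv] and [loniva]: an analysis with underlying /v/ and a rule producing [b] in isolation would wrongly predict alternation here too.
So /b/ is underlying, and a rule of intervocalic spirantization — voiced stops become fricatives between vowels — gives [v].
From [noʒɛb] the stem 'salt' is /noʒɛb/; between vowels this yields [noʒɛva].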